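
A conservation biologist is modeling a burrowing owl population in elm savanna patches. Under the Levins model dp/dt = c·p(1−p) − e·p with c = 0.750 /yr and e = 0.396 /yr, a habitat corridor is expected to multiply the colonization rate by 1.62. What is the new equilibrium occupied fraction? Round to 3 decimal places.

0.674

Before: p* = 1 − 0.396/0.750 = 0.4720.
After the change, c = 1.215, e = 0.396, so p* = 1 − 0.396/1.215 = 0.6741.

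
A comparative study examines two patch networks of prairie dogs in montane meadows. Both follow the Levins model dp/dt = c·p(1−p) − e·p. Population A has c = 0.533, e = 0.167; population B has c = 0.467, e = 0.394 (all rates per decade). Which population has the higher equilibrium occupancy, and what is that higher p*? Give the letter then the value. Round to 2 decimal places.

A, 0.69

A: p*_A = 1 − 0.167/0.533 = 0.6867.
B: p*_B = 1 − 0.394/0.467 = 0.1563.
A is higher at 0.6867.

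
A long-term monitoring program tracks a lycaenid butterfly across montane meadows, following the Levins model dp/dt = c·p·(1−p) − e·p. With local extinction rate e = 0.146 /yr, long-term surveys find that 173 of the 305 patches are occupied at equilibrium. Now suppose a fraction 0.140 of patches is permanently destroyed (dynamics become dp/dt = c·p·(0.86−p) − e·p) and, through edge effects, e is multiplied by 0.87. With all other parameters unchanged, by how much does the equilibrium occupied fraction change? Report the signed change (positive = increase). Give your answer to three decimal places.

-0.084

Observed p* = 173/305 = 0.56721.
Balance c(1−p*) = e gives c = e/(1 − 0.56721) = 0.146/0.43279 = 0.33735.
New p* = 0.86 − e/c = 0.86 − 0.12702/0.33735 = 0.48348.
Δp* = 0.48348 − 0.56721 = -0.08373.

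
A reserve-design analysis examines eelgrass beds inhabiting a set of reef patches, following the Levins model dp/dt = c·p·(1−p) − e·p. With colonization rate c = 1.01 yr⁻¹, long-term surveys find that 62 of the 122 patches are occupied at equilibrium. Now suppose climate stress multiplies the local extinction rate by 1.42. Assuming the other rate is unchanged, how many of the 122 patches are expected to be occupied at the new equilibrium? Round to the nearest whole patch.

37

Observed p* = 62/122 = 0.50820.
Balance c(1−p*) = e gives e = 1.01×(1 − 0.50820) = 0.49672.
New p* = 1 − e/c = 1 − 0.70534/1.01000 = 0.30164.
Expected occupied = 122 × 0.30164 = 36.80 ≈ 37.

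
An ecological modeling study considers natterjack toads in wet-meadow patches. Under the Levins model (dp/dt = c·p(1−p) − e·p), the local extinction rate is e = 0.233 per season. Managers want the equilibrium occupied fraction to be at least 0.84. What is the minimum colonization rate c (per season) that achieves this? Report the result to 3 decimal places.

p* = 1 − e/c ≥ 0.84 requires e/c ≤ 0.1600, i.e. c ≥ e/0.1600.
c_min = 0.233/0.1600 = 1.4562.

1.456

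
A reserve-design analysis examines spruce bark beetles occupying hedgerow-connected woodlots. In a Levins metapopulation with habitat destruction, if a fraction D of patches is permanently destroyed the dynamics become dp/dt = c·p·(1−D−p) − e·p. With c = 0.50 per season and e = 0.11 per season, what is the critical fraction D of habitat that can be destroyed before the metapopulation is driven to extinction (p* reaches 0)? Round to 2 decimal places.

The nontrivial equilibrium is p* = (1−D) − e/c; extinction occurs when this hits zero.
So D_crit = 1 − e/c = 1 − 0.11/0.50 = 1 − 0.2200 = 0.7800.
This equals the undisturbed p*, a classic result of Lande's extension.

0.78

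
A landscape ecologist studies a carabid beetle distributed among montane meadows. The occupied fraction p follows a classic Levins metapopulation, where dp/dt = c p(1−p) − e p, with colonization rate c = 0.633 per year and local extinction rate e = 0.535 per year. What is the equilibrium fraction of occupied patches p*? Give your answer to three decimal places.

Setting dp/dt = 0 and dividing through by p* gives c·(1−p*) = e.
So p* = 1 − e/c = 1 − 0.535/0.633 = 1 − 0.8452 = 0.1548.

0.155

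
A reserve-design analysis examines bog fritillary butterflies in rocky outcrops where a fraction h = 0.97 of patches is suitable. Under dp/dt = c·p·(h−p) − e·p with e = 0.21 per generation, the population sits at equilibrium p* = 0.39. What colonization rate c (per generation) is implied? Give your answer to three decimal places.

0.362

At equilibrium c(h−p*) = e, so c = e/(h−p*).
c = 0.21/(0.97 − 0.39) = 0.21/0.5800 = 0.3621.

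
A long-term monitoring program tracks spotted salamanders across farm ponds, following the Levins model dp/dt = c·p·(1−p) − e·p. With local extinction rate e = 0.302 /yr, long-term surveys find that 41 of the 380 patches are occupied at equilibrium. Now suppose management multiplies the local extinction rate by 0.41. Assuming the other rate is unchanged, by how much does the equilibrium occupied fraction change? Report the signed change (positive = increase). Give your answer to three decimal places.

Observed p* = 41/380 = 0.10789.
Balance c(1−p*) = e gives c = e/(1 − 0.10789) = 0.302/0.89211 = 0.33852.
New p* = 1 − e/c = 1 − 0.12382/0.33852 = 0.63423.
Δp* = 0.63423 − 0.10789 = +0.52634.

0.526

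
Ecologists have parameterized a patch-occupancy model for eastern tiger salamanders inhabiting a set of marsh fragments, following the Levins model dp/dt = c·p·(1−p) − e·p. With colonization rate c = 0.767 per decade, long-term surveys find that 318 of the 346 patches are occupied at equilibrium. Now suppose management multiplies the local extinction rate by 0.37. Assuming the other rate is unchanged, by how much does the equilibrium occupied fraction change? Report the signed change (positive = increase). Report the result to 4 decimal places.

0.0510

Observed p* = 318/346 = 0.91908.
Balance c(1−p*) = e gives e = 0.767×(1 − 0.91908) = 0.06207.
New p* = 1 − e/c = 1 − 0.02297/0.76700 = 0.97005.
Δp* = 0.97005 − 0.91908 = +0.05097.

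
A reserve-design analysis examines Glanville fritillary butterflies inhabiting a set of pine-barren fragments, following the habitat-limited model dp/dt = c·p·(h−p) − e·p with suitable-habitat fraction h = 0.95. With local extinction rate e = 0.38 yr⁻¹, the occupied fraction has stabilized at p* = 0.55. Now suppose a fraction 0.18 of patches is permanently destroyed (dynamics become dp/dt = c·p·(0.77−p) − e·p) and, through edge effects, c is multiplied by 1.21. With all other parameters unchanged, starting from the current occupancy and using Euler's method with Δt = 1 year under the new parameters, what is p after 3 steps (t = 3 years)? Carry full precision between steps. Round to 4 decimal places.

Balance c(h−p*) = e gives c = e/(0.95 − 0.55000) = 0.38/0.40000 = 0.95000.
Starting from p₀ = 0.55000; update p ← p + (dp/dt)·Δt with the new parameters.
p: 0.55000 → 0.48009  (Δp = -0.06991)
p: 0.48009 → 0.45765  (Δp = -0.02244)
p: 0.45765 → 0.44806  (Δp = -0.00959)

0.4481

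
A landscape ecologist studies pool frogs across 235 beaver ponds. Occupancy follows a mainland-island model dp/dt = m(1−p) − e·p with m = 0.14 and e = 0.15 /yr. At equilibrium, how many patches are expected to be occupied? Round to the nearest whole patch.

p* = m/(m+e) = 0.14/0.2900 = 0.4828.
Expected occupied patches = N × p* = 235 × 0.4828 = 113.45 ≈ 113.

113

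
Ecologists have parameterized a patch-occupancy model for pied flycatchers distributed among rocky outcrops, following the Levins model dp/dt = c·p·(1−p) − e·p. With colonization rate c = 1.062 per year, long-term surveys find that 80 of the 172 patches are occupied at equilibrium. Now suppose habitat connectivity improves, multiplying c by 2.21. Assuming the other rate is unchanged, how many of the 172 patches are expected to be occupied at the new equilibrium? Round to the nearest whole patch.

Observed p* = 80/172 = 0.46512.
Balance c(1−p*) = e gives e = 1.062×(1 − 0.46512) = 0.56804.
New p* = 1 − e/c = 1 − 0.56804/2.34702 = 0.75797.
Expected occupied = 172 × 0.75797 = 130.37 ≈ 130.

130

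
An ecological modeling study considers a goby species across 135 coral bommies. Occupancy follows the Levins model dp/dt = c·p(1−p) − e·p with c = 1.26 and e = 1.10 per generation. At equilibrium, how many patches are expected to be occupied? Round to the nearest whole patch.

17

p* = 1 − e/c = 1 − 1.10/1.26 = 0.1270.
Expected occupied patches = N × p* = 135 × 0.1270 = 17.14 ≈ 17.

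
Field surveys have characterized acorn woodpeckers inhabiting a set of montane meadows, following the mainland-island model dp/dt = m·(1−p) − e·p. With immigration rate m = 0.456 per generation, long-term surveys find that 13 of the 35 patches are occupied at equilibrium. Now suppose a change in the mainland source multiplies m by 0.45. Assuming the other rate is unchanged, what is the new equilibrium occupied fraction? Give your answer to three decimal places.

0.210

Observed p* = 13/35 = 0.37143.
Balance m(1−p*) = e·p* gives e = m(1−p*)/p* = 0.456×0.62857/0.37143 = 0.77169.
New p* = m/(m+e) = 0.20520/(0.20520+0.77169) = 0.21005.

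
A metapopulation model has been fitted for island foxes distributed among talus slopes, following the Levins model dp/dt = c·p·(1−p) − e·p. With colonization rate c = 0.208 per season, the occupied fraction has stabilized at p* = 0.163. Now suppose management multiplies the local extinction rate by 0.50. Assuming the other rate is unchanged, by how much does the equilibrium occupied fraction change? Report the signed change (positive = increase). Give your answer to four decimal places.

Balance c(1−p*) = e gives e = 0.208×(1 − 0.16300) = 0.17410.
New p* = 1 − e/c = 1 − 0.08705/0.20800 = 0.58149.
Δp* = 0.58149 − 0.16300 = +0.41849.

0.4185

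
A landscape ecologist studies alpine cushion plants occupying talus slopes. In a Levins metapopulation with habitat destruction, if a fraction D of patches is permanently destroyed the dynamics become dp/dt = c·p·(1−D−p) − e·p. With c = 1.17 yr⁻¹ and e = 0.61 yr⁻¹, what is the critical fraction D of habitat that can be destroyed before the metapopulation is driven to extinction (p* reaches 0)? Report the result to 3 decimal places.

0.479

The nontrivial equilibrium is p* = (1−D) − e/c; extinction occurs when this hits zero.
So D_crit = 1 − e/c = 1 − 0.61/1.17 = 1 − 0.5214 = 0.4786.
This equals the undisturbed p*, a classic result of Lande's extension.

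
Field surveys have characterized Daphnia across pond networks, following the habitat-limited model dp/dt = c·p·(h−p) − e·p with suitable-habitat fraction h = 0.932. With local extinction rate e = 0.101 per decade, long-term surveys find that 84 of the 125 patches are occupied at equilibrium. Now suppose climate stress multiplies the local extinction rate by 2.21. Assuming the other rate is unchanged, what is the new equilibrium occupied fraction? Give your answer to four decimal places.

Observed p* = 84/125 = 0.67200.
Balance c(h−p*) = e gives c = e/(0.932 − 0.67200) = 0.101/0.26000 = 0.38846.
New p* = 0.932 − e/c = 0.932 − 0.22321/0.38846 = 0.35740.

0.3574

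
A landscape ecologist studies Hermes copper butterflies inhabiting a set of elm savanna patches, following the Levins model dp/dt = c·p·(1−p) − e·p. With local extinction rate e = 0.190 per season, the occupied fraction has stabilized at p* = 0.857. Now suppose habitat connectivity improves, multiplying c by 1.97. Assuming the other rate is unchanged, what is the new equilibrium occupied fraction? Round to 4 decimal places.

Balance c(1−p*) = e gives c = e/(1 − 0.85700) = 0.190/0.14300 = 1.32867.
New p* = 1 − e/c = 1 − 0.19000/2.61748 = 0.92741.

0.9274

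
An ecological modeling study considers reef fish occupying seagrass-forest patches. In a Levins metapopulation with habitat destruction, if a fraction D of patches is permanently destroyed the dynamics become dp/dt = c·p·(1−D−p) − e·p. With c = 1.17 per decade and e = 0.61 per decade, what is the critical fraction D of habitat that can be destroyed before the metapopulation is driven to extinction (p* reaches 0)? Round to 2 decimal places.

The nontrivial equilibrium is p* = (1−D) − e/c; extinction occurs when this hits zero.
So D_crit = 1 − e/c = 1 − 0.61/1.17 = 1 − 0.5214 = 0.4786.
Note this equals the original equilibrium occupancy — the Levins extinction-debt result.

0.48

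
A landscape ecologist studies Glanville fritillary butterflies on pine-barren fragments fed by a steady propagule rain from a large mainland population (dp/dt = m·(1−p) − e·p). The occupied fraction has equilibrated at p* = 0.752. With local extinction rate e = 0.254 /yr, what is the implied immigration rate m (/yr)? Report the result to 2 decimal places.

0.77

At equilibrium m(1−p*) = e·p*, so m = e·p*/(1−p*).
m = 0.254 × 0.752 / 0.2480 = 0.1910/0.2480 = 0.7702.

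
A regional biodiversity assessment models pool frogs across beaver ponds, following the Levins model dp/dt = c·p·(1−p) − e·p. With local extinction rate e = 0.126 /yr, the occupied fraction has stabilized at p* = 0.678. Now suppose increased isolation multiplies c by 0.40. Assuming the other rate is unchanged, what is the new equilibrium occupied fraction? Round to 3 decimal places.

0.195

Balance c(1−p*) = e gives c = e/(1 − 0.67800) = 0.126/0.32200 = 0.39130.
New p* = 1 − e/c = 1 − 0.12600/0.15652 = 0.19499.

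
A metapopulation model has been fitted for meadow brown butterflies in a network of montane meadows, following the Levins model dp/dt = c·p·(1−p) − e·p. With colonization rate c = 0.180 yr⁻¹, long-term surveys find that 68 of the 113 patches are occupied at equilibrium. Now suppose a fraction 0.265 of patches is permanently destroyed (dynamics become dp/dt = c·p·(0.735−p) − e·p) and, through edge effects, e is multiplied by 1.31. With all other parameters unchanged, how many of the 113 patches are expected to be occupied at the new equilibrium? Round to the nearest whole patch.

24

Observed p* = 68/113 = 0.60177.
Balance c(1−p*) = e gives e = 0.180×(1 − 0.60177) = 0.07168.
New p* = 0.735 − e/c = 0.735 − 0.09390/0.18000 = 0.21333.
Expected occupied = 113 × 0.21333 = 24.11 ≈ 24.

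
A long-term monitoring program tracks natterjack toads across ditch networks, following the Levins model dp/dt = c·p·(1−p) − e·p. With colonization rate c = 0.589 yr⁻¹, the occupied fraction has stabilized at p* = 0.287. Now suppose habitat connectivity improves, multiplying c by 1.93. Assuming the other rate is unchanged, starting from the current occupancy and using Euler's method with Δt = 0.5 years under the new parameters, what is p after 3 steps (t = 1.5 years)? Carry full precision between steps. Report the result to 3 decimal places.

Balance c(1−p*) = e gives e = 0.589×(1 − 0.28700) = 0.41996.
Starting from p₀ = 0.28700; update p ← p + (dp/dt)·Δt with the new parameters.
p: 0.28700 → 0.34305  (Δp = +0.05605)
p: 0.34305 → 0.39911  (Δp = +0.05606)
p: 0.39911 → 0.45161  (Δp = +0.05251)

0.452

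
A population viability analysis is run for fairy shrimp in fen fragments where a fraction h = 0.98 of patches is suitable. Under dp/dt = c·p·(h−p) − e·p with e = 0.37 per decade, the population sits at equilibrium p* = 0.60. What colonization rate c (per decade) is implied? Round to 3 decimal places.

0.974

At equilibrium c(h−p*) = e, so c = e/(h−p*).
c = 0.37/(0.98 − 0.60) = 0.37/0.3800 = 0.9737.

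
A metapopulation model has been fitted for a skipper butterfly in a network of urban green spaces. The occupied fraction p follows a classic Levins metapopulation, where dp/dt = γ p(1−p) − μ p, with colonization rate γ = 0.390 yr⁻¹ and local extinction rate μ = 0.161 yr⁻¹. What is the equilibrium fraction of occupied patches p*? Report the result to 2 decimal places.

At equilibrium, colonization balances extinction: γ·p*·(1−p*) = μ·p*.
So p* = 1 − μ/γ = 1 − 0.161/0.390 = 1 − 0.4128 = 0.5872.

0.59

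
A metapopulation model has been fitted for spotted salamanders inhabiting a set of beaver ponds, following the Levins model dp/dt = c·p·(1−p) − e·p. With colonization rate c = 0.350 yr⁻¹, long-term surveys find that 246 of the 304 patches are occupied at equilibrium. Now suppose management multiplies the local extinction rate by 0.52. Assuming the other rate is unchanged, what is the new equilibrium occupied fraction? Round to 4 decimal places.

Observed p* = 246/304 = 0.80921.
Balance c(1−p*) = e gives e = 0.350×(1 − 0.80921) = 0.06678.
New p* = 1 − e/c = 1 − 0.03473/0.35000 = 0.90077.

0.9008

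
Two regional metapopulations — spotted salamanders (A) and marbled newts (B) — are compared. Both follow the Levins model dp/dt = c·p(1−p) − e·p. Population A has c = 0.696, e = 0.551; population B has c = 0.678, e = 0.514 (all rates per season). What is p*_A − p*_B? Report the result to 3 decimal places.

A: p*_A = 1 − 0.551/0.696 = 0.2083.
B: p*_B = 1 − 0.514/0.678 = 0.2419.
p*_A − p*_B = 0.2083 − 0.2419 = -0.0336.

-0.034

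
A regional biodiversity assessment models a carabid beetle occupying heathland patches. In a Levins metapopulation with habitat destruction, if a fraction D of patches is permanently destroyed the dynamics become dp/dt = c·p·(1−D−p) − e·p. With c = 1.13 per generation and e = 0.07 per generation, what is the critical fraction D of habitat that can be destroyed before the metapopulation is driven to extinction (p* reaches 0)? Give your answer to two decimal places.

0.94

The nontrivial equilibrium is p* = (1−D) − e/c; extinction occurs when this hits zero.
So D_crit = 1 − e/c = 1 − 0.07/1.13 = 1 − 0.0619 = 0.9381.
Note this equals the original equilibrium occupancy — the Levins extinction-debt result.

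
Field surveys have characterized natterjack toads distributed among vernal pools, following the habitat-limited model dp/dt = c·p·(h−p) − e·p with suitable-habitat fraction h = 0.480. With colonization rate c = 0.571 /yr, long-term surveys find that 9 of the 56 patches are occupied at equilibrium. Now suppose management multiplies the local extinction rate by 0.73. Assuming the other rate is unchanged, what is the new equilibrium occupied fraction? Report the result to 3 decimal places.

0.247

Observed p* = 9/56 = 0.16071.
Balance c(h−p*) = e gives e = 0.571×(0.48 − 0.16071) = 0.18231.
New p* = 0.48 − e/c = 0.48 − 0.13309/0.57100 = 0.24692.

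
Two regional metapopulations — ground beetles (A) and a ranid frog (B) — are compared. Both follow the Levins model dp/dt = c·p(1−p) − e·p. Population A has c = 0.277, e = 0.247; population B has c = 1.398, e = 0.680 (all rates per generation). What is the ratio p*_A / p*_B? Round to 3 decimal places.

0.211

A: p*_A = 1 − 0.247/0.277 = 0.1083.
B: p*_B = 1 − 0.680/1.398 = 0.5136.
p*_A / p*_B = 0.1083/0.5136 = 0.2109.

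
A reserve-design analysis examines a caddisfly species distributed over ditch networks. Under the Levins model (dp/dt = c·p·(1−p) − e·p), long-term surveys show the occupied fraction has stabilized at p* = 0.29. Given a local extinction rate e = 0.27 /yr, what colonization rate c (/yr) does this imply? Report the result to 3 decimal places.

At equilibrium c(1−p*) = e, so c = e/(1−p*).
c = 0.27/(1 − 0.29) = 0.27/0.7100 = 0.3803.

0.380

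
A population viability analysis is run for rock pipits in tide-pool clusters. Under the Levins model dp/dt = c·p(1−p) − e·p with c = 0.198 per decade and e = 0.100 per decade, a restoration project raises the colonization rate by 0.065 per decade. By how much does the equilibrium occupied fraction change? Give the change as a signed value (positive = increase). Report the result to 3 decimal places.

0.125

Before: p* = 1 − 0.100/0.198 = 0.4949.
After the change, c = 0.263, e = 0.1, so p* = 1 − 0.1/0.263 = 0.6198.
Δp* = 0.6198 − 0.4949 = +0.1248.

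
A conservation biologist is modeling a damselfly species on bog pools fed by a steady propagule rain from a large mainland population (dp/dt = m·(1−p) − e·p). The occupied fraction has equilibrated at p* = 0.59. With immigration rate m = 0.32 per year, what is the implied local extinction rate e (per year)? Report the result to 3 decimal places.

At equilibrium m(1−p*) = e·p*, so e = m(1−p*)/p*.
e = 0.32 × 0.4100 / 0.59 = 0.2224.

0.222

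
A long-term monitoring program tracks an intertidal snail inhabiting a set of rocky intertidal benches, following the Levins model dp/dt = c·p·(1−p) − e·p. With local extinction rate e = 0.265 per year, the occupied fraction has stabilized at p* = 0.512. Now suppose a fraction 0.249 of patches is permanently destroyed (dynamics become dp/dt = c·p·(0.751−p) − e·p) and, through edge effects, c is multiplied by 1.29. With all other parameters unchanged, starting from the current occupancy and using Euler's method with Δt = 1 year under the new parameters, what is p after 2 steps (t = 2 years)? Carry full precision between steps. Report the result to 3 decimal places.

0.433

Balance c(1−p*) = e gives c = e/(1 − 0.51200) = 0.265/0.48800 = 0.54303.
Starting from p₀ = 0.51200; update p ← p + (dp/dt)·Δt with the new parameters.
t = 1: p = 0.51200 + (-0.04996) = 0.46204
t = 2: p = 0.46204 + (-0.02891) = 0.43313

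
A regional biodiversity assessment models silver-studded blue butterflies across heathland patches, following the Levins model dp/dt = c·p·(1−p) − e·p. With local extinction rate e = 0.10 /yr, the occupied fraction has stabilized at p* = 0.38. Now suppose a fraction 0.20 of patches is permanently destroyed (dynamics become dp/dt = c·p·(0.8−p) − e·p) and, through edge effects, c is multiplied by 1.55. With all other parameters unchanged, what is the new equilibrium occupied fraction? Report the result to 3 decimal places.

0.400

Balance c(1−p*) = e gives c = e/(1 − 0.38000) = 0.10/0.62000 = 0.16129.
New p* = 0.8 − e/c = 0.8 − 0.10000/0.25000 = 0.40000.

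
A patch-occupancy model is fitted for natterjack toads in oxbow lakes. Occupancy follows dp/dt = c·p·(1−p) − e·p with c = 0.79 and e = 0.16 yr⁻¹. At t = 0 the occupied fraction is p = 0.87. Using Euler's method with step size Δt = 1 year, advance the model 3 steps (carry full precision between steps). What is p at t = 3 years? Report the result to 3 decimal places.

Update rule: p ← p + [c·p·(1−p) − e·p]·Δt with Δt = 1.
p: 0.87000 → 0.82015  (Δp = -0.04985)
p: 0.82015 → 0.80545  (Δp = -0.01470)
p: 0.80545 → 0.80037  (Δp = -0.00508)

0.800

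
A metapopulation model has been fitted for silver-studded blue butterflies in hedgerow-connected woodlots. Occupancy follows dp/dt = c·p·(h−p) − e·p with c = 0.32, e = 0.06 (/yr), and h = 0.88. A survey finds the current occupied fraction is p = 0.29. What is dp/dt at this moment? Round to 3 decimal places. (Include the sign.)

0.037

Colonization term: c·p·(h−p) = 0.32×0.29×0.5900 = 0.05475.
Extinction term: e·p = 0.01740.
dp/dt = 0.05475 − 0.01740 = 0.03735.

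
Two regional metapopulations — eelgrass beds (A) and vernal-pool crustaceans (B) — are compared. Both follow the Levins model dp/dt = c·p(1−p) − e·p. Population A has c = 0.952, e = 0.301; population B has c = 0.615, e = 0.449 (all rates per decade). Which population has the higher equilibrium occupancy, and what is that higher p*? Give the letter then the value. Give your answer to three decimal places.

A, 0.684

A: p*_A = 1 − 0.301/0.952 = 0.6838.
B: p*_B = 1 − 0.449/0.615 = 0.2699.
A is higher at 0.6838.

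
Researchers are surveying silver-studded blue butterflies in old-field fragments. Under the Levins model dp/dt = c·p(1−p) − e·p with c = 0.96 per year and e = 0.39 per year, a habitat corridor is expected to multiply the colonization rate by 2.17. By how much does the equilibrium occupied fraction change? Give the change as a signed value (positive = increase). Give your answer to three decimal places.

0.219

Before: p* = 1 − 0.39/0.96 = 0.5938.
After the change, c = 2.0832, e = 0.39, so p* = 1 − 0.39/2.0832 = 0.8128.
Δp* = 0.8128 − 0.5938 = +0.2190.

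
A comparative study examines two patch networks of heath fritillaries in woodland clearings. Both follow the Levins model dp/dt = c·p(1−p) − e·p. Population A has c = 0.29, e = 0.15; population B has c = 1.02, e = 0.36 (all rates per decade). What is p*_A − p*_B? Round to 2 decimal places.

-0.16

A: p*_A = 1 − 0.15/0.29 = 0.4828.
B: p*_B = 1 − 0.36/1.02 = 0.6471.
p*_A − p*_B = 0.4828 − 0.6471 = -0.1643.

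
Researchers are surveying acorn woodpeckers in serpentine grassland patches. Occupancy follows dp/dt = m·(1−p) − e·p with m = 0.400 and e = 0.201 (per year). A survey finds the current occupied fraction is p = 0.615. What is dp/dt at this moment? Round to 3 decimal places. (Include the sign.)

Colonization term: m·(1−p) = 0.400×0.3850 = 0.15400.
Extinction term: e·p = 0.12362.
dp/dt = 0.15400 − 0.12362 = 0.03039.

0.030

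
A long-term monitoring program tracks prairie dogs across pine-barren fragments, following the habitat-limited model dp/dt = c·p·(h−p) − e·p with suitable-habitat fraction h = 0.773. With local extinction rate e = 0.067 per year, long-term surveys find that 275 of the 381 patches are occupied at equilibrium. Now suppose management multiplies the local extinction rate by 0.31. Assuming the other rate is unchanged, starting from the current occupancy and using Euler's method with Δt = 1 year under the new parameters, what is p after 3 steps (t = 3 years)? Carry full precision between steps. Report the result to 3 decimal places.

0.757

Observed p* = 275/381 = 0.72178.
Balance c(h−p*) = e gives c = e/(0.773 − 0.72178) = 0.067/0.05122 = 1.30820.
Starting from p₀ = 0.72178; update p ← p + (dp/dt)·Δt with the new parameters.
  1  |  dp/dt·Δt = +0.033368  |  p_1 = 0.755153
  2  |  dp/dt·Δt = +0.001947  |  p_2 = 0.757099
  3  |  dp/dt·Δt = +0.000024  |  p_3 = 0.757123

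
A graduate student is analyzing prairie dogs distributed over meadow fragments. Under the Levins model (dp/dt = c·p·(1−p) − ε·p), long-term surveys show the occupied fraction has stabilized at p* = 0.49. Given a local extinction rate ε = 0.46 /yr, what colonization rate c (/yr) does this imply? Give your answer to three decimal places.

At equilibrium c(1−p*) = ε, so c = ε/(1−p*).
c = 0.46/(1 − 0.49) = 0.46/0.5100 = 0.9020.

0.902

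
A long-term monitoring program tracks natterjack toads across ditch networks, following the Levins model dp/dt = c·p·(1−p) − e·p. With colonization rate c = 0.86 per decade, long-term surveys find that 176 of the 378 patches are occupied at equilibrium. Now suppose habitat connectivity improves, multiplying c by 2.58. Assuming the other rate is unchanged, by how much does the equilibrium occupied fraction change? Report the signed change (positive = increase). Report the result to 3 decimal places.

0.327

Observed p* = 176/378 = 0.46561.
Balance c(1−p*) = e gives e = 0.86×(1 − 0.46561) = 0.45958.
New p* = 1 − e/c = 1 − 0.45958/2.21880 = 0.79287.
Δp* = 0.79287 − 0.46561 = +0.32726.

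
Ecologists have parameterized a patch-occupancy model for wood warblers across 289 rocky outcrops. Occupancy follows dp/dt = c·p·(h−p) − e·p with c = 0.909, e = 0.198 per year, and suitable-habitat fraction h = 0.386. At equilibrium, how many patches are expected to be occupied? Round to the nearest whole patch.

49

p* = h − e/c = 0.386 − 0.2178 = 0.1682.
Expected occupied patches = N × p* = 289 × 0.1682 = 48.60 ≈ 49.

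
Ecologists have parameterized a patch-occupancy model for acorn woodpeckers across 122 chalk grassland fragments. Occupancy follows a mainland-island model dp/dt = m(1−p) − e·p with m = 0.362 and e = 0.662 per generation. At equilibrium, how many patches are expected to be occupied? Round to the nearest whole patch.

43

p* = m/(m+e) = 0.362/1.0240 = 0.3535.
Expected occupied patches = N × p* = 122 × 0.3535 = 43.13 ≈ 43.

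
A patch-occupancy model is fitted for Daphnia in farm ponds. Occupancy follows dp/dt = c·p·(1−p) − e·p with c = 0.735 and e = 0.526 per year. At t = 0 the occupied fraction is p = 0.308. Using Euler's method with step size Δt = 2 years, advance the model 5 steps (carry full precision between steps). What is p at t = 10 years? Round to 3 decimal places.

Update rule: p ← p + [c·p·(1−p) − e·p]·Δt with Δt = 2.
step 1: Δp = -0.01071, p = 0.29729
step 2: Δp = -0.00566, p = 0.29164
step 3: Δp = -0.00312, p = 0.28852
step 4: Δp = -0.00177, p = 0.28675
step 5: Δp = -0.00101, p = 0.28574

0.286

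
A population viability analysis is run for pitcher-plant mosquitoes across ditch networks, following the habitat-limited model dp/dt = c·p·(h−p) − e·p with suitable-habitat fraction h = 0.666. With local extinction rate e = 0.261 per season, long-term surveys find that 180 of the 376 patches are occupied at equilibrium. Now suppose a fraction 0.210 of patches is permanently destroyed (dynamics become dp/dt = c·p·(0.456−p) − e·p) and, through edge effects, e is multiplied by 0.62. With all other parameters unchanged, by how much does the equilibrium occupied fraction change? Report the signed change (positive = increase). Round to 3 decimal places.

Observed p* = 180/376 = 0.47872.
Balance c(h−p*) = e gives c = e/(0.666 − 0.47872) = 0.261/0.18728 = 1.39364.
New p* = 0.456 − e/c = 0.456 − 0.16182/1.39364 = 0.33989.
Δp* = 0.33989 − 0.47872 = -0.13883.

-0.139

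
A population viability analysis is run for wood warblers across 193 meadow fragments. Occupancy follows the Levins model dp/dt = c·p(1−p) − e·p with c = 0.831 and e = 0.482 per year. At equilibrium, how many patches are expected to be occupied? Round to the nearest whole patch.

81

p* = 1 − e/c = 1 − 0.482/0.831 = 0.4200.
Expected occupied patches = N × p* = 193 × 0.4200 = 81.06 ≈ 81.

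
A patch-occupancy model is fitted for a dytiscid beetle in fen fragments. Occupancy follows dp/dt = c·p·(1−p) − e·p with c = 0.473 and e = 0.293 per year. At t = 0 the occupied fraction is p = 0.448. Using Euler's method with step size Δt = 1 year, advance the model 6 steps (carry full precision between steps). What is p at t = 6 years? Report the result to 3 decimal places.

0.398

Update rule: p ← p + [c·p·(1−p) − e·p]·Δt with Δt = 1.
p: 0.44800 → 0.43371  (Δp = -0.01429)
p: 0.43371 → 0.42280  (Δp = -0.01090)
p: 0.42280 → 0.41435  (Δp = -0.00845)
p: 0.41435 → 0.40773  (Δp = -0.00662)
p: 0.40773 → 0.40249  (Δp = -0.00524)
p: 0.40249 → 0.39831  (Δp = -0.00418)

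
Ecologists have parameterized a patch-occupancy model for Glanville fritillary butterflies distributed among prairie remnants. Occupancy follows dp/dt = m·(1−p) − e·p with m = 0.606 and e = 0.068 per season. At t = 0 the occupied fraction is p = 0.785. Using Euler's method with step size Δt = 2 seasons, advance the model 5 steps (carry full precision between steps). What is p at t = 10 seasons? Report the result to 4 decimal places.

Update rule: p ← p + [m·(1−p) − e·p]·Δt with Δt = 2.
t = 2: p = 0.78500 + (+0.15382) = 0.93882
t = 4: p = 0.93882 + (-0.05353) = 0.88529
t = 6: p = 0.88529 + (+0.01863) = 0.90392
t = 8: p = 0.90392 + (-0.00648) = 0.89744
t = 10: p = 0.89744 + (+0.00226) = 0.89969

0.8997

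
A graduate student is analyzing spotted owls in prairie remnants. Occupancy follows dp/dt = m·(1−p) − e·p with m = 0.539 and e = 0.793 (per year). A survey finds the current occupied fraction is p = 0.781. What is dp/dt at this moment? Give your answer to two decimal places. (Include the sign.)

Colonization term: m·(1−p) = 0.539×0.2190 = 0.11804.
Extinction term: e·p = 0.61933.
dp/dt = 0.11804 − 0.61933 = -0.50129.

-0.50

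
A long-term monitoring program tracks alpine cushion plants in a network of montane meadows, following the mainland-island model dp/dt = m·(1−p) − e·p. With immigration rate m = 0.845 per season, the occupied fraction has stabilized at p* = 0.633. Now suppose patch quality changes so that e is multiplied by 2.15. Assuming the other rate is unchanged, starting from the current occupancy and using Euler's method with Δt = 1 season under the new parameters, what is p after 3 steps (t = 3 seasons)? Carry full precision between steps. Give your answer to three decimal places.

0.309

Balance m(1−p*) = e·p* gives e = m(1−p*)/p* = 0.845×0.36700/0.63300 = 0.48991.
Starting from p₀ = 0.63300; update p ← p + (dp/dt)·Δt with the new parameters.
p: 0.63300 → 0.27637  (Δp = -0.35663)
p: 0.27637 → 0.59674  (Δp = +0.32037)
p: 0.59674 → 0.30894  (Δp = -0.28779)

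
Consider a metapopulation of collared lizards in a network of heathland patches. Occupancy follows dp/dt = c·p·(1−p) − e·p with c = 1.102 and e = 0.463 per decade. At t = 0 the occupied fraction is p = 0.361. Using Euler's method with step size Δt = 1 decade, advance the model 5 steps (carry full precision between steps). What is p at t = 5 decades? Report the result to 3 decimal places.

Update rule: p ← p + [c·p·(1−p) − e·p]·Δt with Δt = 1.
step 1: Δp = +0.08707, p = 0.44807
step 2: Δp = +0.06507, p = 0.51314
step 3: Δp = +0.03773, p = 0.55087
step 4: Δp = +0.01760, p = 0.56846
step 5: Δp = +0.00714, p = 0.57560

0.576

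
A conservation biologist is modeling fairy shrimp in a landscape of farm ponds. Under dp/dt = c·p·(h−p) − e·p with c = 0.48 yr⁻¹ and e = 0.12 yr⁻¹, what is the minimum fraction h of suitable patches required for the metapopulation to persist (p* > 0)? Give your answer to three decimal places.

0.250

p* = h − e/c is positive only when h > e/c.
h_min = e/c = 0.12/0.48 = 0.2500.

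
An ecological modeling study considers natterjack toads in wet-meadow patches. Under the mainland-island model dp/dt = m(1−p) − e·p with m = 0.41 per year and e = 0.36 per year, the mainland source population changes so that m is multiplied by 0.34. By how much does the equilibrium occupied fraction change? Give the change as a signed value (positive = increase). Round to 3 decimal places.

-0.253

Before: p* = 0.41/(0.41+0.36) = 0.5325.
After: m = 0.1394, e = 0.36; p* = 0.1394/0.4994 = 0.2791.
Δp* = 0.2791 − 0.5325 = -0.2533.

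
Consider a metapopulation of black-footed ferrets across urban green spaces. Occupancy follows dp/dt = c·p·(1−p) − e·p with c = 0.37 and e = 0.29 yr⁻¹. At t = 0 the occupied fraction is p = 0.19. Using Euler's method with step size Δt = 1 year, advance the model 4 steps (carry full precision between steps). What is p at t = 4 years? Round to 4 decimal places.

0.1967

Update rule: p ← p + [c·p·(1−p) − e·p]·Δt with Δt = 1.
step 1: Δp = +0.00184, p = 0.19184
step 2: Δp = +0.00173, p = 0.19357
step 3: Δp = +0.00162, p = 0.19519
step 4: Δp = +0.00152, p = 0.19671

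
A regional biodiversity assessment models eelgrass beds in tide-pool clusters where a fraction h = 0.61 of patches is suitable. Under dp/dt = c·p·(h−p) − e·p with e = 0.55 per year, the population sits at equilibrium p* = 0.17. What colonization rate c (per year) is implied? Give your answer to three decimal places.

1.250

At equilibrium c(h−p*) = e, so c = e/(h−p*).
c = 0.55/(0.61 − 0.17) = 0.55/0.4400 = 1.2500.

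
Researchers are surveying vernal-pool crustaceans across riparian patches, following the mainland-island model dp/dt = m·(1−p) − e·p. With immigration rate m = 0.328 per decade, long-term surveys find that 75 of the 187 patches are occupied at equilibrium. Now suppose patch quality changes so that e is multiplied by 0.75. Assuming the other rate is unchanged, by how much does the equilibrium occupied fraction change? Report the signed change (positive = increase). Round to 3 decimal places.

Observed p* = 75/187 = 0.40107.
Balance m(1−p*) = e·p* gives e = m(1−p*)/p* = 0.328×0.59893/0.40107 = 0.48981.
New p* = m/(m+e) = 0.32800/(0.32800+0.36736) = 0.47170.
Δp* = 0.47170 − 0.40107 = +0.07063.

0.071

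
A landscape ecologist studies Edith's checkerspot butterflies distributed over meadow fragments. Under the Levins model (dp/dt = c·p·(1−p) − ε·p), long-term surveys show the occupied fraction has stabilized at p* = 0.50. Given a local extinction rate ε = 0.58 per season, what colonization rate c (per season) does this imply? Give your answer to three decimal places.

At equilibrium c(1−p*) = ε, so c = ε/(1−p*).
c = 0.58/(1 − 0.50) = 0.58/0.5000 = 1.1600.

1.160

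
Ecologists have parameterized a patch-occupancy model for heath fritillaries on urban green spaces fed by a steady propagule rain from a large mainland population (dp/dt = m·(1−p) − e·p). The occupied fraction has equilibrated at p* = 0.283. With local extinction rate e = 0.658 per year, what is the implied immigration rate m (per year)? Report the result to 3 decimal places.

0.260

At equilibrium m(1−p*) = e·p*, so m = e·p*/(1−p*).
m = 0.658 × 0.283 / 0.7170 = 0.1862/0.7170 = 0.2597.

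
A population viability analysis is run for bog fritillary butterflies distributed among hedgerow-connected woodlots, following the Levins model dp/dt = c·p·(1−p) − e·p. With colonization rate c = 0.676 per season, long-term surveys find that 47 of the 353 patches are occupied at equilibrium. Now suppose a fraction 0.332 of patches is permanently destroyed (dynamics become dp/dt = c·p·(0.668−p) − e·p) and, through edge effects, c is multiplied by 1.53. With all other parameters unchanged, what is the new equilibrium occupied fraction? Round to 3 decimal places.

Observed p* = 47/353 = 0.13314.
Balance c(1−p*) = e gives e = 0.676×(1 − 0.13314) = 0.58600.
New p* = 0.668 − e/c = 0.668 − 0.58600/1.03428 = 0.10142.

0.101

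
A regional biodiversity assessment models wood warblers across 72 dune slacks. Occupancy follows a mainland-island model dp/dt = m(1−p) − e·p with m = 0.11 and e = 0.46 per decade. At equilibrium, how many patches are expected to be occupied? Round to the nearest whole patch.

p* = m/(m+e) = 0.11/0.5700 = 0.1930.
Expected occupied patches = N × p* = 72 × 0.1930 = 13.89 ≈ 14.

14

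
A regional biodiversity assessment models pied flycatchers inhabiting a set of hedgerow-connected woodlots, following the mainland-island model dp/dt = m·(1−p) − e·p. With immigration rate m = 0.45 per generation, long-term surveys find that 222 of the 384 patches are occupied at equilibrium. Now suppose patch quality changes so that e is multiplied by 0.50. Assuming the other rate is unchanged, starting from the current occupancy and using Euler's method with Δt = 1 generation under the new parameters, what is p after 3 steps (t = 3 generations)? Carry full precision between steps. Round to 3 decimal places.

0.724

Observed p* = 222/384 = 0.57812.
Balance m(1−p*) = e·p* gives e = m(1−p*)/p* = 0.45×0.42188/0.57812 = 0.32838.
Starting from p₀ = 0.57812; update p ← p + (dp/dt)·Δt with the new parameters.
  1  |  dp/dt·Δt = +0.094922  |  p_1 = 0.673047
  2  |  dp/dt·Δt = +0.036622  |  p_2 = 0.709669
  3  |  dp/dt·Δt = +0.014129  |  p_3 = 0.723798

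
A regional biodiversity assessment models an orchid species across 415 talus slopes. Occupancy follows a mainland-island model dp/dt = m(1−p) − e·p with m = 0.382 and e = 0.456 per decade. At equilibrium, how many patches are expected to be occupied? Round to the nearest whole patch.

189

p* = m/(m+e) = 0.382/0.8380 = 0.4558.
Expected occupied patches = N × p* = 415 × 0.4558 = 189.18 ≈ 189.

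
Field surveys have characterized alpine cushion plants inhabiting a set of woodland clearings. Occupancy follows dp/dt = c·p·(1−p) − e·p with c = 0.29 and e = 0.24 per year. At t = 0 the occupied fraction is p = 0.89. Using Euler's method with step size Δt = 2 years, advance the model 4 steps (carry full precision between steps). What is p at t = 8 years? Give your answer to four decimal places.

0.3185

Update rule: p ← p + [c·p·(1−p) − e·p]·Δt with Δt = 2.
  1  |  dp/dt·Δt = -0.370418  |  p_1 = 0.519582
  2  |  dp/dt·Δt = -0.104622  |  p_2 = 0.414960
  3  |  dp/dt·Δt = -0.058375  |  p_3 = 0.356585
  4  |  dp/dt·Δt = -0.038090  |  p_4 = 0.318495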